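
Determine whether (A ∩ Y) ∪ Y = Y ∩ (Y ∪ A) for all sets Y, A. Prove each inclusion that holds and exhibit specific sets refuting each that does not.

The two sets are equal.

(⊆) Let x ∈ (A ∩ Y) ∪ Y. Then either x ∈ Y and x ∉ A; or x ∈ Y ∩ A. In each case x ∈ Y ∩ (Y ∪ A), so (A ∩ Y) ∪ Y ⊆ Y ∩ (Y ∪ A).

(⊇) Let x ∈ Y ∩ (Y ∪ A). Then either x ∈ Y and x ∉ A; or x ∈ Y ∩ A. In each case x ∈ (A ∩ Y) ∪ Y, so Y ∩ (Y ∪ A) ⊆ (A ∩ Y) ∪ Y.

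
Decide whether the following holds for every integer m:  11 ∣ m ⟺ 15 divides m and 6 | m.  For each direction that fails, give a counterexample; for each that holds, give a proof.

(⟹) This fails: take m = 11. Certainly 11 ∣ 11, but 15 ∤ 11.

(⟸) This fails: take m = 30. Both 15 ∣ 30 and 6 ∣ 30, yet 30 is not a multiple of 11 (since 30 = 2·11 + 8), so 11 ∤ 30.

Neither direction holds.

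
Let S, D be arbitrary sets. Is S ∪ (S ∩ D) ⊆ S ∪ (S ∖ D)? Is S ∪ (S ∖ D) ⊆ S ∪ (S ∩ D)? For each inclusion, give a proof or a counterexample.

(⊇) Let x ∈ S ∪ (S ∖ D). Then either x ∈ S and x ∉ D; or x ∈ S ∩ D. In each case x ∈ S ∪ (S ∩ D), so S ∪ (S ∖ D) ⊆ S ∪ (S ∩ D).

(⊆) Let x ∈ S ∪ (S ∩ D). Then either x ∈ S and x ∉ D; or x ∈ S ∩ D. In each case x ∈ S ∪ (S ∖ D), so S ∪ (S ∩ D) ⊆ S ∪ (S ∖ D).

Both inclusions hold; the sets are equal.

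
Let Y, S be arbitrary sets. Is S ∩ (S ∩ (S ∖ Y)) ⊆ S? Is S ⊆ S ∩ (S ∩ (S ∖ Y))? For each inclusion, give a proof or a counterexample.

(⊆) Let x ∈ S ∩ (S ∩ (S ∖ Y)). Then x ∈ S and x ∉ Y, from which x ∈ S.

(⊇) This inclusion fails. Take Y = {1}, S = {1}; then 1 ∈ S but 1 ∉ S ∩ (S ∩ (S ∖ Y)).

Only the forward inclusion holds.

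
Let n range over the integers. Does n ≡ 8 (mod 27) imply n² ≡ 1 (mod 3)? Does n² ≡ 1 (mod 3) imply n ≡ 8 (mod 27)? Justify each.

(→) Suppose n ≡ 8 (mod 27). Then n² ≡ 8² = 64 (mod 27), and since 3 ∣ 27, also n² ≡ 1 (mod 3).

(←) This fails: take n = 1. Then 1² = 1 ≡ 1 (mod 3), yet 1 ≡ 1 (mod 27), not 8.

Only the forward implication holds.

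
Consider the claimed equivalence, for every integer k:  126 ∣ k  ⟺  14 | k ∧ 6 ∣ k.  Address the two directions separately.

Only the forward direction holds.

(←) This fails: take k = 42. Both 14 ∣ 42 and 6 ∣ 42, yet 42 is not a multiple of 126 (since 42 = 0·126 + 42), so 126 ∤ 42.

(→) If 126 ∣ k, write k = 126q. Since 126 = 9·14, k = 14·(9q), so 14 ∣ k; and since 126 = 21·6, k = 6·(21q), so 6 ∣ k.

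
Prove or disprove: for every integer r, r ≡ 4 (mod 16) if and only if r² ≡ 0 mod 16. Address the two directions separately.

[⇒] Suppose r ≡ 4 (mod 16). Write r = 16j + 4. Then (16j + 4)² = 256j² + 128j + 16 = 16(16j² + 8j + 1) + 0, so r² ≡ 0 (mod 16).

[⇐] This fails: take r = 0. Then 0² = 0 ≡ 0 (mod 16), yet 0 ≡ 0 (mod 16), not 4.

The forward direction holds; the converse fails.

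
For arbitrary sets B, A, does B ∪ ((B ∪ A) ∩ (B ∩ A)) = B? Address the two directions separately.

Both inclusions hold.

(⟹) Let x ∈ B ∪ ((B ∪ A) ∩ (B ∩ A)). Then either x ∈ B and x ∉ A; or x ∈ B ∩ A. In each case x ∈ B, so B ∪ ((B ∪ A) ∩ (B ∩ A)) ⊆ B.

(⟸) Let x ∈ B. Then either x ∈ B and x ∉ A; or x ∈ B ∩ A. In each case x ∈ B ∪ ((B ∪ A) ∩ (B ∩ A)), so B ⊆ B ∪ ((B ∪ A) ∩ (B ∩ A)).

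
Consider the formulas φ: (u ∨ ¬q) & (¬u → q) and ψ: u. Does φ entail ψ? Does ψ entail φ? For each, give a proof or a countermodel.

Both directions hold; the statement is true.

(⇒) Assume the antecedent. If u is true, u reduces to true regardless of the other variables. If u is false, the antecedent cannot hold. Either way u holds.

(⇐) Assume the antecedent. If u is true, (u ∨ ¬q) & (¬u → q) reduces to true regardless of the other variables. If u is false, the antecedent cannot hold. Either way (u ∨ ¬q) & (¬u → q) holds.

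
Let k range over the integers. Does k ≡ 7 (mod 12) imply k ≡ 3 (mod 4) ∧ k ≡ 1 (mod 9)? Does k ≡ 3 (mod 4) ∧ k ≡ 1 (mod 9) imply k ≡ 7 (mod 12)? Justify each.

[⇐] If k ≡ 3 (mod 4) and k ≡ 1 (mod 9), then by the Chinese remainder theorem k ≡ 19 (mod 36). Since 19 ≡ 7 (mod 12) and 12 ∣ 36, we get k ≡ 7 (mod 12).

[⇒] This fails: k = 31 gives 31 ≡ 7 (mod 12) but 31 ≡ 4 (mod 9), so the conjunction on the right does not hold.

The forward direction fails; the converse holds.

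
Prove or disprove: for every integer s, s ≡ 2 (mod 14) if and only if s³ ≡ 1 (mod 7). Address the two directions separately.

Only the forward implication holds.

[⇒] Suppose s ≡ 2 (mod 14). Then s³ ≡ 2³ = 8 (mod 14), and since 7 ∣ 14, also s³ ≡ 1 (mod 7).

[⇐] This fails: take s = 1. Then 1³ = 1 ≡ 1 (mod 7), yet 1 ≡ 1 (mod 14), not 2.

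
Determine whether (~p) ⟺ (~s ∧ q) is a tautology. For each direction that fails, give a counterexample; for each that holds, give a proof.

(⇒) fails and (⇐) fails.

(⇒) This fails. Under s = F, q = F, p = F, the left side is true but the right side is false.

(⇐) This fails. Under s = F, q = T, p = T, the left side is false but the right side is true.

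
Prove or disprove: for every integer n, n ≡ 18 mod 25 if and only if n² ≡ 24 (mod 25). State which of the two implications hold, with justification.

Only the forward implication holds.

(→) Suppose n ≡ 18 mod 25. Write n = 25j + 18. Then (25j + 18)² = 625j² + 900j + 324 = 25(25j² + 36j + 12) + 24, so n² ≡ 24 (mod 25).

(←) This fails: take n = 7. Then 7² = 49 ≡ 24 (mod 25), yet 7 ≡ 7 (mod 25), not 18.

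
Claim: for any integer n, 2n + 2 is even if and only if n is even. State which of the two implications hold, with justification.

Not equivalent: only (⇐) holds.

(⇒) This fails: take n = 3. Then 2n + 2 = 8, which is even, yet n = 3 is odd, not even.

(⇐) Suppose n is even. Since 2 is even, 2n is even for every n, so 2n + 2 has the same parity as 2, which is even. Hence 2n + 2 is even.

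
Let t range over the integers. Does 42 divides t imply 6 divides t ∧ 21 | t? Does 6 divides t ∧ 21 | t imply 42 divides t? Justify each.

Both implications hold.

(←) Suppose 6 ∣ t and 21 ∣ t. Any common multiple of 6 and 21 is a multiple of their lcm; here lcm(6, 21) = 6·21/gcd(6, 21) = 126/3 = 42, so 42 ∣ t.

(→) If 42 ∣ t, write t = 42q. Since 42 = 7·6, t = 6·(7q), so 6 ∣ t; and since 42 = 2·21, t = 21·(2q), so 21 ∣ t.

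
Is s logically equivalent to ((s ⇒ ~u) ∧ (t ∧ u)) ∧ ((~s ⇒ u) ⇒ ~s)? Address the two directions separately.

[⇒] This fails. Under s = T, u = F, t = F, the left side is true but the right side is false.

[⇐] This fails. Under s = F, u = T, t = T, the left side is false but the right side is true.

(⇒) fails and (⇐) fails.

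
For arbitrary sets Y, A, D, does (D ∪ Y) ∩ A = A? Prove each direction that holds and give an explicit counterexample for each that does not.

(⟹) Let x ∈ (D ∪ Y) ∩ A. Then either x ∈ Y ∩ A and x ∉ D; or x ∈ A ∩ D and x ∉ Y; or x ∈ Y ∩ A ∩ D. In each case x ∈ A, so (D ∪ Y) ∩ A ⊆ A.

(⟸) This inclusion fails. Take Y = ∅, A = {1}, D = ∅; then 1 ∈ A but 1 ∉ (D ∪ Y) ∩ A.

The sets are not equal: only the forward inclusion holds.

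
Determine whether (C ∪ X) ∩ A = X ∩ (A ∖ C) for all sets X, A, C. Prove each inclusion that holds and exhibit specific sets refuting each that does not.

Forward inclusion. This inclusion fails. Take X = ∅, A = {1}, C = {1}; then 1 ∈ (C ∪ X) ∩ A but 1 ∉ X ∩ (A ∖ C).

Reverse inclusion. Let x ∈ X ∩ (A ∖ C). Then x ∈ X ∩ A and x ∉ C, from which x ∈ (C ∪ X) ∩ A.

(⊆) fails; (⊇) holds.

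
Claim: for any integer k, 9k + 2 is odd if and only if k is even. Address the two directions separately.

Both directions fail.

Forward direction. This fails: k = 3 gives 9k + 2 = 29, which is odd, but 3 is odd, not even.

Converse. This also fails: k = 2 is even, but 9k + 2 = 20 is even, not odd.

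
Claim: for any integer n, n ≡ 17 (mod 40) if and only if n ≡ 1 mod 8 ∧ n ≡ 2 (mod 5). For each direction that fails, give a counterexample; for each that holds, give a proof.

Both directions hold.

(→) Suppose n ≡ 17 (mod 40); write n = 40j + 17. Since 8 ∣ 40, reducing mod 8 gives n ≡ 17 ≡ 1 (mod 8); since 5 ∣ 40, reducing mod 5 gives n ≡ 17 ≡ 2 (mod 5).

(←) Conversely, if n ≡ 1 (mod 8) and n ≡ 2 (mod 5), then by the Chinese remainder theorem n ≡ 17 (mod 40). This is exactly n ≡ 17 (mod 40).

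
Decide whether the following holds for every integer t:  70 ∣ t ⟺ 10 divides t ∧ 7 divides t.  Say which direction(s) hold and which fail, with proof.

[⇐] Suppose 10 ∣ t and 7 ∣ t. Any common multiple of 10 and 7 is a multiple of their lcm; here gcd(10, 7) = 1, so lcm(10, 7) = 10·7 = 70, so 70 ∣ t.

[⇒] If 70 ∣ t, write t = 70q. Since 70 = 7·10, t = 10·(7q), so 10 ∣ t; and since 70 = 10·7, t = 7·(10q), so 7 ∣ t.

Equivalent; both directions hold.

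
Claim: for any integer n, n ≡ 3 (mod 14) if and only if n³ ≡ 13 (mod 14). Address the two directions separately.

Only the forward implication holds.

Forward direction. Suppose n ≡ 3 (mod 14). Write n = 14j + 3. Then (14j + 3)³ = 2744j³ + 1764j² + 378j + 27 = 14(196j³ + 126j² + 27j + 1) + 13, so n³ ≡ 13 (mod 14).

Converse. This fails: take n = 5. Then 5³ = 125 ≡ 13 (mod 14), yet 5 ≡ 5 (mod 14), not 3.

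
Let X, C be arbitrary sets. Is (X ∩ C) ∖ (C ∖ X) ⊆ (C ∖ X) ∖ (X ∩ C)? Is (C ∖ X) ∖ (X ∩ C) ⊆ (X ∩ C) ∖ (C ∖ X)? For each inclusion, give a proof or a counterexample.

Neither inclusion holds.

(⟹) This inclusion fails. Take X = {1}, C = {1}; then 1 ∈ (X ∩ C) ∖ (C ∖ X) but 1 ∉ (C ∖ X) ∖ (X ∩ C).

(⟸) This inclusion fails. Take X = ∅, C = {1}; then 1 ∈ (C ∖ X) ∖ (X ∩ C) but 1 ∉ (X ∩ C) ∖ (C ∖ X).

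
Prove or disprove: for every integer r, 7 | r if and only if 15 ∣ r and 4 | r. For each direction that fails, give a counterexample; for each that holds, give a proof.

Neither implication holds.

Forward direction. This fails: take r = 7. Certainly 7 ∣ 7, but 15 ∤ 7.

Converse. This fails: take r = 60. Both 15 ∣ 60 and 4 ∣ 60, yet 60 is not a multiple of 7 (since 60 = 8·7 + 4), so 7 ∤ 60.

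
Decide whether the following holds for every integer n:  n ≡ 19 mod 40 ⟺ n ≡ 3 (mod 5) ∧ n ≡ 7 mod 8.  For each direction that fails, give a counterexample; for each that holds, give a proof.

Forward direction. This fails: n = 19 gives 19 ≡ 19 (mod 40) but 19 ≡ 4 (mod 5), so the conjunction on the right does not hold.

Converse. This fails: n = 23 satisfies both congruences on the right (23 ≡ 3 mod 5 and 23 ≡ 7 mod 8) yet 23 ≡ 23 (mod 40), not 19.

(⇒) fails and (⇐) fails.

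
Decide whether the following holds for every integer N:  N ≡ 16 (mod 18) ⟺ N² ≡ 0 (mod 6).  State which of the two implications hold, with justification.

[⇒] This fails: take N = 16. Then 16 ≡ 16 (mod 18), but 16² = 256 ≡ 4 (mod 6), not 0.

[⇐] This fails: take N = 0. Then 0² = 0 ≡ 0 (mod 6), yet 0 ≡ 0 (mod 18), not 16.

Neither direction holds.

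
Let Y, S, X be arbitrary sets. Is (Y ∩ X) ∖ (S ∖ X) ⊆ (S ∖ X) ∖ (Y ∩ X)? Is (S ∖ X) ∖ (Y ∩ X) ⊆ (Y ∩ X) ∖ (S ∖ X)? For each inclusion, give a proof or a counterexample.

(⊆) This inclusion fails. Take Y = {1}, S = ∅, X = {1}; then 1 ∈ (Y ∩ X) ∖ (S ∖ X) but 1 ∉ (S ∖ X) ∖ (Y ∩ X).

(⊇) This inclusion fails. Take Y = ∅, S = {1}, X = ∅; then 1 ∈ (S ∖ X) ∖ (Y ∩ X) but 1 ∉ (Y ∩ X) ∖ (S ∖ X).

(⊆) fails and (⊇) fails.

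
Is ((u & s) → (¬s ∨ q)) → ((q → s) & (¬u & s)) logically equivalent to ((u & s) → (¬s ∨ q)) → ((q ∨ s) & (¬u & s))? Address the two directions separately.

(⟸) Assume the antecedent. If u is true, the antecedent forces (s = T, u = T, q = F), and the consequent holds there. If u is false, the antecedent forces (s = T, u = F, q = F) or (s = T, u = F, q = T), and the consequent holds there. Either way the consequent holds.

(⟹) Assume the antecedent. If u is true, the antecedent forces (s = T, u = T, q = F), and the consequent holds there. If u is false, the antecedent forces (s = T, u = F, q = F) or (s = T, u = F, q = T), and the consequent holds there. Either way the consequent holds.

Both directions hold.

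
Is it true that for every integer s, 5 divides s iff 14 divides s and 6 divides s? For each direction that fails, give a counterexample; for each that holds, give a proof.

(→) This fails: take s = 5. Certainly 5 ∣ 5, but 14 ∤ 5.

(←) This fails: take s = 42. Both 14 ∣ 42 and 6 ∣ 42, yet 42 is not a multiple of 5 (since 42 = 8·5 + 2), so 5 ∤ 42.

(⇒) fails and (⇐) fails.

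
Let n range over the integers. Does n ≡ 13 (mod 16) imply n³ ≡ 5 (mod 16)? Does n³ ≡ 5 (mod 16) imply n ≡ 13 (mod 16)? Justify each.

(⟹) Suppose n ≡ 13 (mod 16). Write n = 16j + 13. Then (16j + 13)³ = 4096j³ + 9984j² + 8112j + 2197 = 16(256j³ + 624j² + 507j + 137) + 5, so n³ ≡ 5 (mod 16).

(⟸) Conversely, suppose n³ ≡ 5 (mod 16). The only residue r in {0, …, 15} with r³ ≡ 5 (mod 16) is r = 13, so n ≡ 13 (mod 16).

Both directions hold.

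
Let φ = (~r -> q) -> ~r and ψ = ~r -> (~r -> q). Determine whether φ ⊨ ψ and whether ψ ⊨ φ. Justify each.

[⇒] This fails. Under r = F, q = F, the left side is true but the right side is false.

[⇐] This fails. Under r = T, q = F, the left side is false but the right side is true.

(⇒) fails and (⇐) fails.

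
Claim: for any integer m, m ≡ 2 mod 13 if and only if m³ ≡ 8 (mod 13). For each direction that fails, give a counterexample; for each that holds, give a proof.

Only the forward direction holds.

(→) Suppose m ≡ 2 mod 13. Write m = 13j + 2. Then (13j + 2)³ = 2197j³ + 1014j² + 156j + 8 = 13(169j³ + 78j² + 12j) + 8, so m³ ≡ 8 (mod 13).

(←) This fails: take m = 5. Then 5³ = 125 ≡ 8 (mod 13), yet 5 ≡ 5 (mod 13), not 2.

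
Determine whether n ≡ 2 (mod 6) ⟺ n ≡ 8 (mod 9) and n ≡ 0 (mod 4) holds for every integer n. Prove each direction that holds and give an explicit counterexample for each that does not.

(⟹) This fails: n = 32 gives 32 ≡ 2 (mod 6) but 32 ≡ 5 (mod 9), so the conjunction on the right does not hold.

(⟸) Conversely, if n ≡ 8 (mod 9) and n ≡ 0 (mod 4), then by the Chinese remainder theorem n ≡ 8 (mod 36). Since 8 ≡ 2 (mod 6) and 6 ∣ 36, we get n ≡ 2 (mod 6).

Only the converse holds.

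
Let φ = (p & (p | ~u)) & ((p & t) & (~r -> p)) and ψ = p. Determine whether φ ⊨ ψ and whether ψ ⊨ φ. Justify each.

Only the forward direction holds.

(⇒) Assume the antecedent. If p is true, p reduces to true regardless of the other variables. If p is false, the antecedent cannot hold. Either way p holds.

(⇐) This fails. Under p = T, u = F, t = F, r = F, the left side is false but the right side is true.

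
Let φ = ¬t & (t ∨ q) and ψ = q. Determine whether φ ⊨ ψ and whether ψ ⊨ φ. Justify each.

Only the forward direction holds.

(→) Assume the antecedent. If q is true, q reduces to true regardless of the other variables. If q is false, the antecedent cannot hold. Either way q holds.

(←) This fails. Under q = T, t = T, the left side is false but the right side is true.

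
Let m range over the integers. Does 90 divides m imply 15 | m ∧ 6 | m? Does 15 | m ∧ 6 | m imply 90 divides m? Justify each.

(⇒) If 90 ∣ m, write m = 90q. Since 90 = 6·15, m = 15·(6q), so 15 ∣ m; and since 90 = 15·6, m = 6·(15q), so 6 ∣ m.

(⇐) This fails: take m = 30. Both 15 ∣ 30 and 6 ∣ 30, yet 30 is not a multiple of 90 (since 30 = 0·90 + 30), so 90 ∤ 30.

Only the forward implication holds.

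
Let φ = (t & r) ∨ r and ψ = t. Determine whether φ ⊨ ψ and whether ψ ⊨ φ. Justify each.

(⇒) This fails. Under r = T, t = F, the left side is true but the right side is false.

(⇐) This fails. Under r = F, t = T, the left side is false but the right side is true.

Neither direction holds.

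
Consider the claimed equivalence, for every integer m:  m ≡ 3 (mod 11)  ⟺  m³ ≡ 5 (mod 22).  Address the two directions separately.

(←) The residues r modulo 22 with r³ ≡ 5 (mod 22) are exactly {3}, and each is ≡ 3 (mod 11).

(→) This fails: take m = 14. Then 14 ≡ 3 (mod 11), but 14³ = 2744 ≡ 16 (mod 22), not 5.

Only the reverse direction holds.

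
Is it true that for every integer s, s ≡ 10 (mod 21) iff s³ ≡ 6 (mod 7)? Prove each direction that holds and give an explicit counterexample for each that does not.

Only the forward implication holds.

(⇒) Suppose s ≡ 10 (mod 21). Then s³ ≡ 10³ = 1000 (mod 21), and since 7 ∣ 21, also s³ ≡ 6 (mod 7).

(⇐) This fails: take s = 3. Then 3³ = 27 ≡ 6 (mod 7), yet 3 ≡ 3 (mod 21), not 10.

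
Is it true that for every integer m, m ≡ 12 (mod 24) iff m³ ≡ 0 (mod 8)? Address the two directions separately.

(⇒) Suppose m ≡ 12 (mod 24). Then m³ ≡ 12³ = 1728 (mod 24), and since 8 ∣ 24, also m³ ≡ 0 (mod 8).

(⇐) This fails: take m = 0. Then 0³ = 0 ≡ 0 (mod 8), yet 0 ≡ 0 (mod 24), not 12.

(⇒) holds; (⇐) fails.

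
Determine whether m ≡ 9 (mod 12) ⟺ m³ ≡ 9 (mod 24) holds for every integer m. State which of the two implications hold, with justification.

(⇒) This fails: take m = 21. Then 21 ≡ 9 (mod 12), but 21³ = 9261 ≡ 21 (mod 24), not 9.

(⇐) Conversely, the residues r modulo 24 with r³ ≡ 9 (mod 24) are exactly {9}, and each is ≡ 9 (mod 12).

Not equivalent: only (⇐) holds.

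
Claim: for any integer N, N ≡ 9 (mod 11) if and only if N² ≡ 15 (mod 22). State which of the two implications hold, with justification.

[⇒] This fails: take N = 20. Then 20 ≡ 9 (mod 11), but 20² = 400 ≡ 4 (mod 22), not 15.

[⇐] This fails: take N = 13. Then 13² = 169 ≡ 15 (mod 22), yet 13 ≡ 2 (mod 11), not 9.

Neither implication holds.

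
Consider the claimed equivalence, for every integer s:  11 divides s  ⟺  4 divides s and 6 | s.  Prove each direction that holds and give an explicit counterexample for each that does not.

Both directions fail.

Forward direction. This fails: take s = 11. Certainly 11 ∣ 11, but 4 ∤ 11.

Converse. This fails: take s = 12. Both 4 ∣ 12 and 6 ∣ 12, yet 12 is not a multiple of 11 (since 12 = 1·11 + 1), so 11 ∤ 12.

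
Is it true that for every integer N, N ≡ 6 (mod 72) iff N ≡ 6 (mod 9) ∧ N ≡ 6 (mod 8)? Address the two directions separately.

Both directions hold; the statement is true.

(⟹) Suppose N ≡ 6 (mod 72); write N = 72j + 6. Since 9 ∣ 72, reducing mod 9 gives N ≡ 6 (mod 9); since 8 ∣ 72, reducing mod 8 gives N ≡ 6 (mod 8).

(⟸) Conversely, if N ≡ 6 (mod 9) and N ≡ 6 (mod 8), then by the Chinese remainder theorem N ≡ 6 (mod 72). This is exactly N ≡ 6 (mod 72).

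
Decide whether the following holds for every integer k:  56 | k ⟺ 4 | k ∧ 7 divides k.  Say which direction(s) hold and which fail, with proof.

The forward direction holds; the converse fails.

(⇒) If 56 ∣ k, write k = 56q. Since 56 = 14·4, k = 4·(14q), so 4 ∣ k; and since 56 = 8·7, k = 7·(8q), so 7 ∣ k.

(⇐) This fails: take k = 28. Both 4 ∣ 28 and 7 ∣ 28, yet 28 is not a multiple of 56 (since 28 = 0·56 + 28), so 56 ∤ 28.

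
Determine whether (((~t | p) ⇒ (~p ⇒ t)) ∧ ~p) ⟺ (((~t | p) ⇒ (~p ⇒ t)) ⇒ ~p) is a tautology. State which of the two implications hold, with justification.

(⇒) holds; (⇐) fails.

(⇒) Assume the antecedent. If t is true, the antecedent forces (t = T, p = F), and ((~t | p) ⇒ (~p ⇒ t)) ⇒ ~p holds there. If t is false, the antecedent cannot hold. Either way ((~t | p) ⇒ (~p ⇒ t)) ⇒ ~p holds.

(⇐) This fails. Under t = F, p = F, the left side is false but the right side is true.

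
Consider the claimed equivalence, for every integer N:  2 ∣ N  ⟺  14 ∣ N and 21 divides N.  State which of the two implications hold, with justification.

Forward direction. This fails: take N = 2. Certainly 2 ∣ 2, but 14 ∤ 2.

Converse. Suppose 14 ∣ N and 21 ∣ N. Any common multiple of 14 and 21 is a multiple of their lcm; here lcm(14, 21) = 14·21/gcd(14, 21) = 294/7 = 42, so 42 ∣ N. Since 2 ∣ 42, it follows that 2 ∣ N.

Only the reverse direction holds.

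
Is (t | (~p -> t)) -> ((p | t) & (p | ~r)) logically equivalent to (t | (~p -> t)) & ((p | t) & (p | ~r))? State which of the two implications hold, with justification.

Converse. Assume the antecedent. If p is true, the consequent reduces to true regardless of the other variables. If p is false, the antecedent forces (t = T, p = F, r = F), and the consequent holds there. Either way the consequent holds.

Forward direction. This fails. Under t = F, p = F, r = F, the left side is true but the right side is false.

Only the converse holds.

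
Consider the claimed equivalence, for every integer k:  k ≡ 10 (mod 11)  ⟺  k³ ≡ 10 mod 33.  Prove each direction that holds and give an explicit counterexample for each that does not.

[⇐] The residues r modulo 33 with r³ ≡ 10 (mod 33) are exactly {10}, and each is ≡ 10 (mod 11).

[⇒] This fails: take k = 21. Then 21 ≡ 10 (mod 11), but 21³ = 9261 ≡ 21 (mod 33), not 10.

Not equivalent: only (⇐) holds.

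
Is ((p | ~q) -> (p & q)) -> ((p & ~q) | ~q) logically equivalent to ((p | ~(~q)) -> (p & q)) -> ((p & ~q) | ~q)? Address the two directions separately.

Only the forward direction holds.

Converse. This fails. Under q = T, p = F, the left side is false but the right side is true.

Forward direction. Assume the antecedent. If q is true, the antecedent cannot hold. If q is false, the consequent reduces to true regardless of the other variables. Either way the consequent holds.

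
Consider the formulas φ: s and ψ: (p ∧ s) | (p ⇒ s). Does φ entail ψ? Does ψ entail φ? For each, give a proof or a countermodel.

(⟹) Assume the antecedent. If s is true, (p ∧ s) | (p ⇒ s) reduces to true regardless of the other variables. If s is false, the antecedent cannot hold. Either way (p ∧ s) | (p ⇒ s) holds.

(⟸) This fails. Under s = F, p = F, the left side is false but the right side is true.

The forward direction holds; the converse fails.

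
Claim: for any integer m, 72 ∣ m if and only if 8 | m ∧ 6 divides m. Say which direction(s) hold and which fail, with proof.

(→) If 72 ∣ m, write m = 72q. Since 72 = 9·8, m = 8·(9q), so 8 ∣ m; and since 72 = 12·6, m = 6·(12q), so 6 ∣ m.

(←) This fails: take m = 24. Both 8 ∣ 24 and 6 ∣ 24, yet 24 is not a multiple of 72 (since 24 = 0·72 + 24), so 72 ∤ 24.

Only the forward implication holds.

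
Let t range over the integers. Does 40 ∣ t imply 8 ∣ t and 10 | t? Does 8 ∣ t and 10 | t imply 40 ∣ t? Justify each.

The biconditional holds.

Converse. Suppose 8 ∣ t and 10 ∣ t. Any common multiple of 8 and 10 is a multiple of their lcm; here lcm(8, 10) = 8·10/gcd(8, 10) = 80/2 = 40, so 40 ∣ t.

Forward direction. If 40 ∣ t, write t = 40q. Since 40 = 5·8, t = 8·(5q), so 8 ∣ t; and since 40 = 4·10, t = 10·(4q), so 10 ∣ t.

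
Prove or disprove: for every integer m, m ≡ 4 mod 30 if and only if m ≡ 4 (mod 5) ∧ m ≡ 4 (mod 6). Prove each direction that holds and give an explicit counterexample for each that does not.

(⟹) Suppose m ≡ 4 (mod 30); write m = 30j + 4. Since 5 ∣ 30, reducing mod 5 gives m ≡ 4 (mod 5); since 6 ∣ 30, reducing mod 6 gives m ≡ 4 (mod 6).

(⟸) Conversely, if m ≡ 4 (mod 5) and m ≡ 4 (mod 6), then by the Chinese remainder theorem m ≡ 4 (mod 30). This is exactly m ≡ 4 (mod 30).

Both directions hold.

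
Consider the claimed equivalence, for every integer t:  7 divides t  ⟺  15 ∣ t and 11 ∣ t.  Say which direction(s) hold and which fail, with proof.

(⇒) fails and (⇐) fails.

Forward direction. This fails: take t = 7. Certainly 7 ∣ 7, but 15 ∤ 7.

Converse. This fails: take t = 165. Both 15 ∣ 165 and 11 ∣ 165, yet 165 is not a multiple of 7 (since 165 = 23·7 + 4), so 7 ∤ 165.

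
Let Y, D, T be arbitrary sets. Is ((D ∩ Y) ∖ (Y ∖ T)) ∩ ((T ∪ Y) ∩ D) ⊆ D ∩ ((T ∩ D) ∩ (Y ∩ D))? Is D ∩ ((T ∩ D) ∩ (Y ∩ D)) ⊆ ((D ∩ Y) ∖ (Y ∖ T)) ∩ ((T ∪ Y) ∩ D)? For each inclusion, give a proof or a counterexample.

(⊆) Let x ∈ ((D ∩ Y) ∖ (Y ∖ T)) ∩ ((T ∪ Y) ∩ D). Then x ∈ Y ∩ D ∩ T, from which x ∈ D ∩ ((T ∩ D) ∩ (Y ∩ D)).

(⊇) Let x ∈ D ∩ ((T ∩ D) ∩ (Y ∩ D)). Then x ∈ Y ∩ D ∩ T, from which x ∈ ((D ∩ Y) ∖ (Y ∖ T)) ∩ ((T ∪ Y) ∩ D).

Both inclusions hold; the sets are equal.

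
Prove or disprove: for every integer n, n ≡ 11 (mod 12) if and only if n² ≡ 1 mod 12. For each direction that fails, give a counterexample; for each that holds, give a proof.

(→) Suppose n ≡ 11 (mod 12). Write n = 12j + 11. Then (12j + 11)² = 144j² + 264j + 121 = 12(12j² + 22j + 10) + 1, so n² ≡ 1 (mod 12).

(←) This fails: take n = 1. Then 1² = 1 ≡ 1 (mod 12), yet 1 ≡ 1 (mod 12), not 11.

Not equivalent: only (⇒) holds.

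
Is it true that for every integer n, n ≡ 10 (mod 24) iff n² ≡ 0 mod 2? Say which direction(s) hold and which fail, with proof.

Only the forward direction holds.

Forward direction. Suppose n ≡ 10 (mod 24). Then n² ≡ 10² = 100 (mod 24), and since 2 ∣ 24, also n² ≡ 0 (mod 2).

Converse. This fails: take n = 0. Then 0² = 0 ≡ 0 (mod 2), yet 0 ≡ 0 (mod 24), not 10.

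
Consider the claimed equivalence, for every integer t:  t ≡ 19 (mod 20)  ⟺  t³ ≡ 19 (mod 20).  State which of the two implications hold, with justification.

Both directions hold.

Forward direction. Suppose t ≡ 19 (mod 20). Write t = 20j + 19. Then (20j + 19)³ = 8000j³ + 22800j² + 21660j + 6859 = 20(400j³ + 1140j² + 1083j + 342) + 19, so t³ ≡ 19 (mod 20).

Converse. Suppose t³ ≡ 19 (mod 20). The only residue r in {0, …, 19} with r³ ≡ 19 (mod 20) is r = 19, so t ≡ 19 (mod 20).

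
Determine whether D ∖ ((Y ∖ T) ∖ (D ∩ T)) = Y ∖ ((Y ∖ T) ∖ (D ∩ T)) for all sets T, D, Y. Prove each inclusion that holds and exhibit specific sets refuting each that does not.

Neither inclusion holds.

(⊆) This inclusion fails. Take T = ∅, D = {1}, Y = ∅; then 1 ∈ D ∖ ((Y ∖ T) ∖ (D ∩ T)) but 1 ∉ Y ∖ ((Y ∖ T) ∖ (D ∩ T)).

(⊇) This inclusion fails. Take T = {1}, D = ∅, Y = {1}; then 1 ∈ Y ∖ ((Y ∖ T) ∖ (D ∩ T)) but 1 ∉ D ∖ ((Y ∖ T) ∖ (D ∩ T)).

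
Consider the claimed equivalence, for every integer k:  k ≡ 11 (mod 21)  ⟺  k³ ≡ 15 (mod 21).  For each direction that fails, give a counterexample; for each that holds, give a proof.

(⇒) This fails: take k = 11. Then 11 ≡ 11 (mod 21), but 11³ = 1331 ≡ 8 (mod 21), not 15.

(⇐) This fails: take k = 9. Then 9³ = 729 ≡ 15 (mod 21), yet 9 ≡ 9 (mod 21), not 11.

Both directions fail.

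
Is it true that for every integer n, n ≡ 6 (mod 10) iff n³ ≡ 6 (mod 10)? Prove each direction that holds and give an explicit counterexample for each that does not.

[⇒] Suppose n ≡ 6 (mod 10). Write n = 10j + 6. Then (10j + 6)³ = 1000j³ + 1800j² + 1080j + 216 = 10(100j³ + 180j² + 108j + 21) + 6, so n³ ≡ 6 (mod 10).

[⇐] Conversely, suppose n³ ≡ 6 (mod 10). The only residue r in {0, …, 9} with r³ ≡ 6 (mod 10) is r = 6, so n ≡ 6 (mod 10).

Both directions hold.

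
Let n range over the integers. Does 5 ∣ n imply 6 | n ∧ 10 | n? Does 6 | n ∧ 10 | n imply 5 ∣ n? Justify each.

Only the reverse direction holds.

(⇒) This fails: take n = 5. Certainly 5 ∣ 5, but 6 ∤ 5.

(⇐) Suppose 6 ∣ n and 10 ∣ n. Any common multiple of 6 and 10 is a multiple of their lcm; here lcm(6, 10) = 6·10/gcd(6, 10) = 60/2 = 30, so 30 ∣ n. Since 5 ∣ 30, it follows that 5 ∣ n.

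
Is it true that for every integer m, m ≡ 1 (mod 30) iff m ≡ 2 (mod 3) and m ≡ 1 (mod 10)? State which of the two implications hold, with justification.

(→) This fails: m = 1 gives 1 ≡ 1 (mod 30) but 1 ≡ 1 (mod 3), so the conjunction on the right does not hold.

(←) This fails: m = 11 satisfies both congruences on the right (11 ≡ 2 mod 3 and 11 ≡ 1 mod 10) yet 11 ≡ 11 (mod 30), not 1.

(⇒) fails and (⇐) fails.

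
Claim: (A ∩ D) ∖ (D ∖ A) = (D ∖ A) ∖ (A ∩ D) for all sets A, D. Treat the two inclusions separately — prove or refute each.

Forward inclusion. This inclusion fails. Take A = {1}, D = {1}; then 1 ∈ (A ∩ D) ∖ (D ∖ A) but 1 ∉ (D ∖ A) ∖ (A ∩ D).

Reverse inclusion. This inclusion fails. Take A = ∅, D = {1}; then 1 ∈ (D ∖ A) ∖ (A ∩ D) but 1 ∉ (A ∩ D) ∖ (D ∖ A).

Both inclusions fail.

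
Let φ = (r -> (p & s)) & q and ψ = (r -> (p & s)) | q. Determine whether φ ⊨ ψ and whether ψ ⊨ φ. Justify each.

(⇒) holds; (⇐) fails.

Forward direction. Assume the antecedent. If q is true, (r -> (p & s)) | q reduces to true regardless of the other variables. If q is false, the antecedent cannot hold. Either way (r -> (p & s)) | q holds.

Converse. This fails. Under p = F, q = F, r = F, s = F, the left side is false but the right side is true.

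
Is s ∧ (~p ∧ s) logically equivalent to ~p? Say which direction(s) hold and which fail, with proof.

(→) Assume the antecedent. If p is true, the antecedent cannot hold. If p is false, ~p reduces to true regardless of the other variables. Either way ~p holds.

(←) This fails. Under p = F, s = F, the left side is false but the right side is true.

Only the forward direction holds.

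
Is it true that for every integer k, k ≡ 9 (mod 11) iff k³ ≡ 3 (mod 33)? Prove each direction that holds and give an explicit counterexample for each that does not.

Only the converse holds.

(⇒) This fails: take k = 20. Then 20 ≡ 9 (mod 11), but 20³ = 8000 ≡ 14 (mod 33), not 3.

(⇐) Conversely, the residues r modulo 33 with r³ ≡ 3 (mod 33) are exactly {9}, and each is ≡ 9 (mod 11).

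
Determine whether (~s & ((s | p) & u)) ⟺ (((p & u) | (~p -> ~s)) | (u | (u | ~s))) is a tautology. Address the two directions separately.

(⇒) holds; (⇐) fails.

[⇒] Assume the antecedent. If s is true, the antecedent cannot hold. If s is false, the consequent reduces to true regardless of the other variables. Either way the consequent holds.

[⇐] This fails. Under s = F, p = F, u = F, the left side is false but the right side is true.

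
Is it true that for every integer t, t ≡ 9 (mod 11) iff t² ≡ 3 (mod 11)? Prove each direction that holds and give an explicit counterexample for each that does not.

(⇒) This fails: take t = 9. Then 9 ≡ 9 (mod 11), but 9² = 81 ≡ 4 (mod 11), not 3.

(⇐) This fails: take t = 5. Then 5² = 25 ≡ 3 (mod 11), yet 5 ≡ 5 (mod 11), not 9.

Both directions fail.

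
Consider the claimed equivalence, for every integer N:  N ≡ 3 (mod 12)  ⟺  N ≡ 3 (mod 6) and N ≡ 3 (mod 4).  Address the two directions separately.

The biconditional holds.

[⇒] Suppose N ≡ 3 (mod 12); write N = 12j + 3. Since 6 ∣ 12, reducing mod 6 gives N ≡ 3 (mod 6); since 4 ∣ 12, reducing mod 4 gives N ≡ 3 (mod 4).

[⇐] Conversely, if N ≡ 3 (mod 6) and N ≡ 3 (mod 4), then by the Chinese remainder theorem N ≡ 3 (mod 12). This is exactly N ≡ 3 (mod 12).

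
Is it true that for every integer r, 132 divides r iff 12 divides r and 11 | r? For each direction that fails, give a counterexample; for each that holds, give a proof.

Both directions hold; the statement is true.

(→) If 132 ∣ r, write r = 132q. Since 132 = 11·12, r = 12·(11q), so 12 ∣ r; and since 132 = 12·11, r = 11·(12q), so 11 ∣ r.

(←) Suppose 12 ∣ r and 11 ∣ r. Any common multiple of 12 and 11 is a multiple of their lcm; here gcd(12, 11) = 1, so lcm(12, 11) = 12·11 = 132, so 132 ∣ r.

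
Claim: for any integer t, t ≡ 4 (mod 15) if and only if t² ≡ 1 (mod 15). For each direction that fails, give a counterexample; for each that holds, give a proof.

[⇐] This fails: take t = 1. Then 1² = 1 ≡ 1 (mod 15), yet 1 ≡ 1 (mod 15), not 4.

[⇒] Suppose t ≡ 4 (mod 15). Write t = 15j + 4. Then (15j + 4)² = 225j² + 120j + 16 = 15(15j² + 8j + 1) + 1, so t² ≡ 1 (mod 15).

Only the forward direction holds.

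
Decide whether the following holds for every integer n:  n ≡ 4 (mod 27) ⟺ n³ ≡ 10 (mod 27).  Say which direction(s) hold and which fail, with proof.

Only the forward direction holds.

(⟸) This fails: take n = 13. Then 13³ = 2197 ≡ 10 (mod 27), yet 13 ≡ 13 (mod 27), not 4.

(⟹) Suppose n ≡ 4 (mod 27). Write n = 27j + 4. Then (27j + 4)³ = 19683j³ + 8748j² + 1296j + 64 = 27(729j³ + 324j² + 48j + 2) + 10, so n³ ≡ 10 (mod 27).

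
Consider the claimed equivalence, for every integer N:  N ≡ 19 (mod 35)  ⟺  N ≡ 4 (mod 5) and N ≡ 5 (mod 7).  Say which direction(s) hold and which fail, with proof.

Both directions hold.

(→) Suppose N ≡ 19 (mod 35); write N = 35j + 19. Since 5 ∣ 35, reducing mod 5 gives N ≡ 19 ≡ 4 (mod 5); since 7 ∣ 35, reducing mod 7 gives N ≡ 19 ≡ 5 (mod 7).

(←) Conversely, if N ≡ 4 (mod 5) and N ≡ 5 (mod 7), then by the Chinese remainder theorem N ≡ 19 (mod 35). This is exactly N ≡ 19 (mod 35).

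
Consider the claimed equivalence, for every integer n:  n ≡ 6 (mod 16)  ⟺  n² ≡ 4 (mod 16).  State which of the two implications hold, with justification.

(⇒) Suppose n ≡ 6 (mod 16). Write n = 16j + 6. Then (16j + 6)² = 256j² + 192j + 36 = 16(16j² + 12j + 2) + 4, so n² ≡ 4 (mod 16).

(⇐) This fails: take n = 2. Then 2² = 4 ≡ 4 (mod 16), yet 2 ≡ 2 (mod 16), not 6.

The forward direction holds; the converse fails.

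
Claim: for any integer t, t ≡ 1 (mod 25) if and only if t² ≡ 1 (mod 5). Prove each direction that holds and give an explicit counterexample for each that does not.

[⇒] Suppose t ≡ 1 (mod 25). Then t² ≡ 1² = 1 (mod 25), and since 5 ∣ 25, also t² ≡ 1 (mod 5).

[⇐] This fails: take t = 4. Then 4² = 16 ≡ 1 (mod 5), yet 4 ≡ 4 (mod 25), not 1.

Not equivalent: only (⇒) holds.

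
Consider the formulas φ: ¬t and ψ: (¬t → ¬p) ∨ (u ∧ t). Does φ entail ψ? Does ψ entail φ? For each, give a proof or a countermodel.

Both directions fail.

(→) This fails. Under p = T, u = F, t = F, the left side is true but the right side is false.

(←) This fails. Under p = F, u = F, t = T, the left side is false but the right side is true.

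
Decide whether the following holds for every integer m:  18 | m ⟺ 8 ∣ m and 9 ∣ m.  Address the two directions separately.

(⇒) fails; (⇐) holds.

Forward direction. This fails: take m = 18. Certainly 18 ∣ 18, but 8 ∤ 18.

Converse. Suppose 8 ∣ m and 9 ∣ m. Any common multiple of 8 and 9 is a multiple of their lcm; here gcd(8, 9) = 1, so lcm(8, 9) = 8·9 = 72, so 72 ∣ m. Since 18 ∣ 72, it follows that 18 ∣ m.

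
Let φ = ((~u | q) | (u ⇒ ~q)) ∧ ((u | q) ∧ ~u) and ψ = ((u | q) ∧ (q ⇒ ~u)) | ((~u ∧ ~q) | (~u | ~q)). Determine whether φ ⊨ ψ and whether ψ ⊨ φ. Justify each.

(⟹) Assume the antecedent. If q is true, the antecedent forces (q = T, u = F), and the consequent holds there. If q is false, the antecedent cannot hold. Either way the consequent holds.

(⟸) This fails. Under q = F, u = F, the left side is false but the right side is true.

(⇒) holds; (⇐) fails.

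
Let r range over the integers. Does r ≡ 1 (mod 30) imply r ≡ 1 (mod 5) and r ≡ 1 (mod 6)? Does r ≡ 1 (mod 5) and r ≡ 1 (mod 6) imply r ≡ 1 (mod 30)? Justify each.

(⇒) Suppose r ≡ 1 (mod 30); write r = 30j + 1. Since 5 ∣ 30, reducing mod 5 gives r ≡ 1 (mod 5); since 6 ∣ 30, reducing mod 6 gives r ≡ 1 (mod 6).

(⇐) Conversely, if r ≡ 1 (mod 5) and r ≡ 1 (mod 6), then by the Chinese remainder theorem r ≡ 1 (mod 30). This is exactly r ≡ 1 (mod 30).

The biconditional holds.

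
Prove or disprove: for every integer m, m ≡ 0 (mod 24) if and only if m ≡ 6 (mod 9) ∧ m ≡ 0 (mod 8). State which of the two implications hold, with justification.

The forward direction fails; the converse holds.

(→) This fails: m = 0 gives 0 ≡ 0 (mod 24) but 0 ≡ 0 (mod 9), so the conjunction on the right does not hold.

(←) Conversely, if m ≡ 6 (mod 9) and m ≡ 0 (mod 8), then by the Chinese remainder theorem m ≡ 24 (mod 72). Since 24 ≡ 0 (mod 24) and 24 ∣ 72, we get m ≡ 0 (mod 24).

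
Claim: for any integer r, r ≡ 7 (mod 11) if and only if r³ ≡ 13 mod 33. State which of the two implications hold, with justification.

(⇒) This fails: take r = 18. Then 18 ≡ 7 (mod 11), but 18³ = 5832 ≡ 24 (mod 33), not 13.

(⇐) Conversely, the residues r modulo 33 with r³ ≡ 13 (mod 33) are exactly {7}, and each is ≡ 7 (mod 11).

Only the reverse direction holds.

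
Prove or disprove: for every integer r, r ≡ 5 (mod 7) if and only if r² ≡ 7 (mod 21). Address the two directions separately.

[⇒] This fails: take r = 5. Then 5 ≡ 5 (mod 7), but 5² = 25 ≡ 4 (mod 21), not 7.

[⇐] This fails: take r = 7. Then 7² = 49 ≡ 7 (mod 21), yet 7 ≡ 0 (mod 7), not 5.

(⇒) fails and (⇐) fails.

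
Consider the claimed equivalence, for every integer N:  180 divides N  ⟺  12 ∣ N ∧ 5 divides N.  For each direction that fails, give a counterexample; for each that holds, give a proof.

(⟹) If 180 ∣ N, write N = 180q. Since 180 = 15·12, N = 12·(15q), so 12 ∣ N; and since 180 = 36·5, N = 5·(36q), so 5 ∣ N.

(⟸) This fails: take N = 60. Both 12 ∣ 60 and 5 ∣ 60, yet 60 is not a multiple of 180 (since 60 = 0·180 + 60), so 180 ∤ 60.

Only the forward implication holds.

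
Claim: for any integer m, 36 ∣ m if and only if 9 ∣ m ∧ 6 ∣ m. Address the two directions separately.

(⟹) If 36 ∣ m, write m = 36q. Since 36 = 4·9, m = 9·(4q), so 9 ∣ m; and since 36 = 6·6, m = 6·(6q), so 6 ∣ m.

(⟸) This fails: take m = 18. Both 9 ∣ 18 and 6 ∣ 18, yet 18 is not a multiple of 36 (since 18 = 0·36 + 18), so 36 ∤ 18.

The forward direction holds; the converse fails.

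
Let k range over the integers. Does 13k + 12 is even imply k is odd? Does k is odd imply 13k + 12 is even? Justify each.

(→) This fails: k = 2 gives 13k + 12 = 38, which is even, but 2 is even, not odd.

(←) This also fails: k = 7 is odd, but 13k + 12 = 103 is odd, not even.

(⇒) fails and (⇐) fails.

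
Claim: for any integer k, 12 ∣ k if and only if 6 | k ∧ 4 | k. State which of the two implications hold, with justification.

The biconditional holds.

(⇒) If 12 ∣ k, write k = 12q. Since 12 = 2·6, k = 6·(2q), so 6 ∣ k; and since 12 = 3·4, k = 4·(3q), so 4 ∣ k.

(⇐) Suppose 6 ∣ k and 4 ∣ k. Any common multiple of 6 and 4 is a multiple of their lcm; here lcm(6, 4) = 6·4/gcd(6, 4) = 24/2 = 12, so 12 ∣ k.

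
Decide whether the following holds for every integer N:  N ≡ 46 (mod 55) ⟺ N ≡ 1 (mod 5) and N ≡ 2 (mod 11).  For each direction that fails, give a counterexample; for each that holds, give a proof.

[⇐] If N ≡ 1 (mod 5) and N ≡ 2 (mod 11), then by the Chinese remainder theorem N ≡ 46 (mod 55). This is exactly N ≡ 46 (mod 55).

[⇒] Suppose N ≡ 46 (mod 55); write N = 55j + 46. Since 5 ∣ 55, reducing mod 5 gives N ≡ 46 ≡ 1 (mod 5); since 11 ∣ 55, reducing mod 11 gives N ≡ 46 ≡ 2 (mod 11).

Equivalent; both directions hold.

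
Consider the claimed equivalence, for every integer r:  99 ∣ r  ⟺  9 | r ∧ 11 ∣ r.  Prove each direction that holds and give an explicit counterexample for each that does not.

Both directions hold; the statement is true.

(→) If 99 ∣ r, write r = 99q. Since 99 = 11·9, r = 9·(11q), so 9 ∣ r; and since 99 = 9·11, r = 11·(9q), so 11 ∣ r.

(←) Suppose 9 ∣ r and 11 ∣ r. Any common multiple of 9 and 11 is a multiple of their lcm; here gcd(9, 11) = 1, so lcm(9, 11) = 9·11 = 99, so 99 ∣ r.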